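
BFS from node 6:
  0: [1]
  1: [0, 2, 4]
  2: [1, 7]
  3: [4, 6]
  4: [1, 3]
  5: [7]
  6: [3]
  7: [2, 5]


Visit 6, enqueue [3]
Visit 3, enqueue [4]
Visit 4, enqueue [1]
Visit 1, enqueue [0, 2]
Visit 0, enqueue []
Visit 2, enqueue [7]
Visit 7, enqueue [5]
Visit 5, enqueue []

BFS order: [6, 3, 4, 1, 0, 2, 7, 5]


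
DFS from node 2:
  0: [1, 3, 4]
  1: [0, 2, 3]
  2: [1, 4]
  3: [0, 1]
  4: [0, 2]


Visit 2, push [4, 1]
Visit 1, push [3, 0]
Visit 0, push [4, 3]
Visit 3, push []
Visit 4, push []

DFS order: [2, 1, 0, 3, 4]


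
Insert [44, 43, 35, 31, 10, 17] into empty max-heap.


Insert 44: [44]
Insert 43: [44, 43]
Insert 35: [44, 43, 35]
Insert 31: [44, 43, 35, 31]
Insert 10: [44, 43, 35, 31, 10]
Insert 17: [44, 43, 35, 31, 10, 17]

Final heap: [44, 43, 35, 31, 10, 17]


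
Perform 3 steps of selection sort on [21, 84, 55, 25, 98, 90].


Initial: [21, 84, 55, 25, 98, 90]
Step 1: min=21 at 0
  Swap: [21, 84, 55, 25, 98, 90]
Step 2: min=25 at 3
  Swap: [21, 25, 55, 84, 98, 90]
Step 3: min=55 at 2
  Swap: [21, 25, 55, 84, 98, 90]

After 3 steps: [21, 25, 55, 84, 98, 90]


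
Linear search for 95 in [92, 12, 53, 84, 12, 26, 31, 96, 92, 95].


i=0: 92!=95
i=1: 12!=95
i=2: 53!=95
i=3: 84!=95
i=4: 12!=95
i=5: 26!=95
i=6: 31!=95
i=7: 96!=95
i=8: 92!=95
i=9: 95==95 found!

Found at 9, 10 comps


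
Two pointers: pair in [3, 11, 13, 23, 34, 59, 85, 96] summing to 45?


lo=0(3)+hi=7(96)=99
lo=0(3)+hi=6(85)=88
lo=0(3)+hi=5(59)=62
lo=0(3)+hi=4(34)=37
lo=1(11)+hi=4(34)=45

Yes: 11+34=45


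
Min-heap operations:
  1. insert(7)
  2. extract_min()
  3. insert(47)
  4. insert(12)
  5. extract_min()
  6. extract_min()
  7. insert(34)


insert(7) -> [7]
extract_min()->7, []
insert(47) -> [47]
insert(12) -> [12, 47]
extract_min()->12, [47]
extract_min()->47, []
insert(34) -> [34]

Final heap: [34]


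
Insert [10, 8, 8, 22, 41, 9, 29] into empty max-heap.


Insert 10: [10]
Insert 8: [10, 8]
Insert 8: [10, 8, 8]
Insert 22: [22, 10, 8, 8]
Insert 41: [41, 22, 8, 8, 10]
Insert 9: [41, 22, 9, 8, 10, 8]
Insert 29: [41, 22, 29, 8, 10, 8, 9]

Final heap: [41, 22, 29, 8, 10, 8, 9]


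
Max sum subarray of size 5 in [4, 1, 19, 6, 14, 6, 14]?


[0:5]: 44
[1:6]: 46
[2:7]: 59

Max: 59 at [2:7]


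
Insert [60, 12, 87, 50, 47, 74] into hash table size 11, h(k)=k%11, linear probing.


Insert 60: h=5 -> slot 5
Insert 12: h=1 -> slot 1
Insert 87: h=10 -> slot 10
Insert 50: h=6 -> slot 6
Insert 47: h=3 -> slot 3
Insert 74: h=8 -> slot 8

Table: [None, 12, None, 47, None, 60, 50, None, 74, None, 87]


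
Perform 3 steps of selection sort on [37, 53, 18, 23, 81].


Initial: [37, 53, 18, 23, 81]
Step 1: min=18 at 2
  Swap: [18, 53, 37, 23, 81]
Step 2: min=23 at 3
  Swap: [18, 23, 37, 53, 81]
Step 3: min=37 at 2
  Swap: [18, 23, 37, 53, 81]

After 3 steps: [18, 23, 37, 53, 81]


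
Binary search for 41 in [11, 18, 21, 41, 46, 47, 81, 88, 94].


Step 1: lo=0, hi=8, mid=4, val=46
Step 2: lo=0, hi=3, mid=1, val=18
Step 3: lo=2, hi=3, mid=2, val=21
Step 4: lo=3, hi=3, mid=3, val=41

Found at index 3


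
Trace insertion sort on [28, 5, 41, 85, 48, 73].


Initial: [28, 5, 41, 85, 48, 73]
Insert 5: [5, 28, 41, 85, 48, 73]
Insert 41: [5, 28, 41, 85, 48, 73]
Insert 85: [5, 28, 41, 85, 48, 73]
Insert 48: [5, 28, 41, 48, 85, 73]
Insert 73: [5, 28, 41, 48, 73, 85]

Sorted: [5, 28, 41, 48, 73, 85]


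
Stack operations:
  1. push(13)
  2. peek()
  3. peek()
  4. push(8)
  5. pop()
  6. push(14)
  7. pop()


push(13) -> [13]
peek()->13
peek()->13
push(8) -> [13, 8]
pop()->8, [13]
push(14) -> [13, 14]
pop()->14, [13]

Final stack: [13]


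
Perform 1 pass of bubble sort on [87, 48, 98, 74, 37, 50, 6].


Initial: [87, 48, 98, 74, 37, 50, 6]
Pass 1: [48, 87, 74, 37, 50, 6, 98] (5 swaps)

After 1 pass: [48, 87, 74, 37, 50, 6, 98]


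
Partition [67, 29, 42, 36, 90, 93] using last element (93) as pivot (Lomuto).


Pivot: 93
  67 <= 93: advance i (no swap)
  29 <= 93: advance i (no swap)
  42 <= 93: advance i (no swap)
  36 <= 93: advance i (no swap)
  90 <= 93: advance i (no swap)
Place pivot at 5: [67, 29, 42, 36, 90, 93]

Partitioned: [67, 29, 42, 36, 90, 93]


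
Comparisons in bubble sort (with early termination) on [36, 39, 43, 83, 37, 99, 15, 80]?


Algorithm: bubble sort (with early termination)
Input: [36, 39, 43, 83, 37, 99, 15, 80]
Sorted: [15, 36, 37, 39, 43, 80, 83, 99]

28


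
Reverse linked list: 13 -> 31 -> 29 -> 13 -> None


Step 1: curr=13, set curr.next=prev(None) | reversed so far: 13
Step 2: curr=31, set curr.next=prev(13) | reversed so far: 31 -> 13
Step 3: curr=29, set curr.next=prev(31) | reversed so far: 29 -> 31 -> 13
Step 4: curr=13, set curr.next=prev(29) | reversed so far: 13 -> 29 -> 31 -> 13

13 -> 29 -> 31 -> 13 -> None


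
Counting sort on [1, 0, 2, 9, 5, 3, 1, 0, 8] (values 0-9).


Input: [1, 0, 2, 9, 5, 3, 1, 0, 8]
Counts: [2, 2, 1, 1, 0, 1, 0, 0, 1, 1]

Sorted: [0, 0, 1, 1, 2, 3, 5, 8, 9]


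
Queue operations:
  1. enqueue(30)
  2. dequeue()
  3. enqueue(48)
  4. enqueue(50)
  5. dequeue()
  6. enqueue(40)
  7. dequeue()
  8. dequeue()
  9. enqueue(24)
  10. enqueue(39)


enqueue(30) -> [30]
dequeue()->30, []
enqueue(48) -> [48]
enqueue(50) -> [48, 50]
dequeue()->48, [50]
enqueue(40) -> [50, 40]
dequeue()->50, [40]
dequeue()->40, []
enqueue(24) -> [24]
enqueue(39) -> [24, 39]

Final queue: [24, 39]


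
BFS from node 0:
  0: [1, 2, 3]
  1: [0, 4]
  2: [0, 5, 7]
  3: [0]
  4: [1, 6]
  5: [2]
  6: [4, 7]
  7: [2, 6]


Visit 0, enqueue [1, 2, 3]
Visit 1, enqueue [4]
Visit 2, enqueue [5, 7]
Visit 3, enqueue []
Visit 4, enqueue [6]
Visit 5, enqueue []
Visit 7, enqueue []
Visit 6, enqueue []

BFS order: [0, 1, 2, 3, 4, 5, 7, 6]


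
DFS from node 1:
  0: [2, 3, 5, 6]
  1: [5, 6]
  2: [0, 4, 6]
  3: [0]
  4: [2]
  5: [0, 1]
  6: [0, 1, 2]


Visit 1, push [6, 5]
Visit 5, push [0]
Visit 0, push [6, 3, 2]
Visit 2, push [6, 4]
Visit 4, push []
Visit 6, push []
Visit 3, push []

DFS order: [1, 5, 0, 2, 4, 6, 3]


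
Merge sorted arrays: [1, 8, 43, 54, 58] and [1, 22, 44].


Take 1 from A
Take 1 from B
Take 8 from A
Take 22 from B
Take 43 from A
Take 44 from B

Merged: [1, 1, 8, 22, 43, 44, 54, 58]


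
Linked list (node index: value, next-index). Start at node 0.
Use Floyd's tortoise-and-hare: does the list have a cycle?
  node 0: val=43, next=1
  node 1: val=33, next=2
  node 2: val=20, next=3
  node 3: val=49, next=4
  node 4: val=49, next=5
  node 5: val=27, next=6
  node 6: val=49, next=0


Floyd's tortoise (slow, +1) and hare (fast, +2):
  init: slow=0, fast=0
  step 1: slow=1, fast=2
  step 2: slow=2, fast=4
  step 3: slow=3, fast=6
  step 4: slow=4, fast=1
  step 5: slow=5, fast=3
  step 6: slow=6, fast=5
  step 7: slow=0, fast=0
  slow == fast at node 0: cycle detected

Cycle: yes


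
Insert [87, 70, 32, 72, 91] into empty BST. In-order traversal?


Insert 87: root
Insert 70: L from 87
Insert 32: L from 87 -> L from 70
Insert 72: L from 87 -> R from 70
Insert 91: R from 87

In-order: [32, 70, 72, 87, 91]


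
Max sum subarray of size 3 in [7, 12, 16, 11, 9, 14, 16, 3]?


[0:3]: 35
[1:4]: 39
[2:5]: 36
[3:6]: 34
[4:7]: 39
[5:8]: 33

Max: 39 at [1:4]


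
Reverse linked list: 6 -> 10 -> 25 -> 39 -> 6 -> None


Step 1: curr=6, set curr.next=prev(None) | reversed so far: 6
Step 2: curr=10, set curr.next=prev(6) | reversed so far: 10 -> 6
Step 3: curr=25, set curr.next=prev(10) | reversed so far: 25 -> 10 -> 6
Step 4: curr=39, set curr.next=prev(25) | reversed so far: 39 -> 25 -> 10 -> 6
Step 5: curr=6, set curr.next=prev(39) | reversed so far: 6 -> 39 -> 25 -> 10 -> 6

6 -> 39 -> 25 -> 10 -> 6 -> None


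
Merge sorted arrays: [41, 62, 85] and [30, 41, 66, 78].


Take 30 from B
Take 41 from A
Take 41 from B
Take 62 from A
Take 66 from B
Take 78 from B

Merged: [30, 41, 41, 62, 66, 78, 85]


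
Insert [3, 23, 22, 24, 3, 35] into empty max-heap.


Insert 3: [3]
Insert 23: [23, 3]
Insert 22: [23, 3, 22]
Insert 24: [24, 23, 22, 3]
Insert 3: [24, 23, 22, 3, 3]
Insert 35: [35, 23, 24, 3, 3, 22]

Final heap: [35, 23, 24, 3, 3, 22]


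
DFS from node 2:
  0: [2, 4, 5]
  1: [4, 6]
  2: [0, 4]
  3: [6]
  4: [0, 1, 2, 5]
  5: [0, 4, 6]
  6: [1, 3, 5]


Visit 2, push [4, 0]
Visit 0, push [5, 4]
Visit 4, push [5, 1]
Visit 1, push [6]
Visit 6, push [5, 3]
Visit 3, push []
Visit 5, push []

DFS order: [2, 0, 4, 1, 6, 3, 5]


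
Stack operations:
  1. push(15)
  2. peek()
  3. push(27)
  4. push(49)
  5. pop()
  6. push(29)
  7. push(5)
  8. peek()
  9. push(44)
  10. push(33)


push(15) -> [15]
peek()->15
push(27) -> [15, 27]
push(49) -> [15, 27, 49]
pop()->49, [15, 27]
push(29) -> [15, 27, 29]
push(5) -> [15, 27, 29, 5]
peek()->5
push(44) -> [15, 27, 29, 5, 44]
push(33) -> [15, 27, 29, 5, 44, 33]

Final stack: [15, 27, 29, 5, 44, 33]


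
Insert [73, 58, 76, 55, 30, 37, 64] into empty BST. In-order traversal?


Insert 73: root
Insert 58: L from 73
Insert 76: R from 73
Insert 55: L from 73 -> L from 58
Insert 30: L from 73 -> L from 58 -> L from 55
Insert 37: L from 73 -> L from 58 -> L from 55 -> R from 30
Insert 64: L from 73 -> R from 58

In-order: [30, 37, 55, 58, 64, 73, 76]


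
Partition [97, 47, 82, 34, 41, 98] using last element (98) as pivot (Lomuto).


Pivot: 98
  97 <= 98: advance i (no swap)
  47 <= 98: advance i (no swap)
  82 <= 98: advance i (no swap)
  34 <= 98: advance i (no swap)
  41 <= 98: advance i (no swap)
Place pivot at 5: [97, 47, 82, 34, 41, 98]

Partitioned: [97, 47, 82, 34, 41, 98]


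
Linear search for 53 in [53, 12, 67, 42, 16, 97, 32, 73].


i=0: 53==53 found!

Found at 0, 1 comps


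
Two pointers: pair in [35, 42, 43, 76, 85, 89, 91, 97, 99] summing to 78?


lo=0(35)+hi=8(99)=134
lo=0(35)+hi=7(97)=132
lo=0(35)+hi=6(91)=126
lo=0(35)+hi=5(89)=124
lo=0(35)+hi=4(85)=120
lo=0(35)+hi=3(76)=111
lo=0(35)+hi=2(43)=78

Yes: 35+43=78


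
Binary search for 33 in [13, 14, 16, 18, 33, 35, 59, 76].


Step 1: lo=0, hi=7, mid=3, val=18
Step 2: lo=4, hi=7, mid=5, val=35
Step 3: lo=4, hi=4, mid=4, val=33

Found at index 4


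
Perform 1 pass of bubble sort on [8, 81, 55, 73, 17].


Initial: [8, 81, 55, 73, 17]
Pass 1: [8, 55, 73, 17, 81] (3 swaps)

After 1 pass: [8, 55, 73, 17, 81]


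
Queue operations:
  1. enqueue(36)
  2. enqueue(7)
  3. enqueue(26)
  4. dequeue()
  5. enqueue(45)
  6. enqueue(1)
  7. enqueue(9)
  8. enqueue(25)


enqueue(36) -> [36]
enqueue(7) -> [36, 7]
enqueue(26) -> [36, 7, 26]
dequeue()->36, [7, 26]
enqueue(45) -> [7, 26, 45]
enqueue(1) -> [7, 26, 45, 1]
enqueue(9) -> [7, 26, 45, 1, 9]
enqueue(25) -> [7, 26, 45, 1, 9, 25]

Final queue: [7, 26, 45, 1, 9, 25]


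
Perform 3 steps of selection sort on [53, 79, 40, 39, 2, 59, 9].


Initial: [53, 79, 40, 39, 2, 59, 9]
Step 1: min=2 at 4
  Swap: [2, 79, 40, 39, 53, 59, 9]
Step 2: min=9 at 6
  Swap: [2, 9, 40, 39, 53, 59, 79]
Step 3: min=39 at 3
  Swap: [2, 9, 39, 40, 53, 59, 79]

After 3 steps: [2, 9, 39, 40, 53, 59, 79]


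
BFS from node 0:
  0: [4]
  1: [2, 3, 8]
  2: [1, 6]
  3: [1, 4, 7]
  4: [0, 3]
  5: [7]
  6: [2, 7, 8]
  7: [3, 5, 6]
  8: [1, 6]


Visit 0, enqueue [4]
Visit 4, enqueue [3]
Visit 3, enqueue [1, 7]
Visit 1, enqueue [2, 8]
Visit 7, enqueue [5, 6]
Visit 2, enqueue []
Visit 8, enqueue []
Visit 5, enqueue []
Visit 6, enqueue []

BFS order: [0, 4, 3, 1, 7, 2, 8, 5, 6]


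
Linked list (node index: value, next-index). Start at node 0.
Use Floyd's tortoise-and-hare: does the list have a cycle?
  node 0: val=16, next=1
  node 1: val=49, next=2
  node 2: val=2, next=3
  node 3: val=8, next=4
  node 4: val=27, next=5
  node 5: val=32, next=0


Floyd's tortoise (slow, +1) and hare (fast, +2):
  init: slow=0, fast=0
  step 1: slow=1, fast=2
  step 2: slow=2, fast=4
  step 3: slow=3, fast=0
  step 4: slow=4, fast=2
  step 5: slow=5, fast=4
  step 6: slow=0, fast=0
  slow == fast at node 0: cycle detected

Cycle: yes


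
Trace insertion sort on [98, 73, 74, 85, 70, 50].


Initial: [98, 73, 74, 85, 70, 50]
Insert 73: [73, 98, 74, 85, 70, 50]
Insert 74: [73, 74, 98, 85, 70, 50]
Insert 85: [73, 74, 85, 98, 70, 50]
Insert 70: [70, 73, 74, 85, 98, 50]
Insert 50: [50, 70, 73, 74, 85, 98]

Sorted: [50, 70, 73, 74, 85, 98]


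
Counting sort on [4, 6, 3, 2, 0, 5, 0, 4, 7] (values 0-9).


Input: [4, 6, 3, 2, 0, 5, 0, 4, 7]
Counts: [2, 0, 1, 1, 2, 1, 1, 1, 0, 0]

Sorted: [0, 0, 2, 3, 4, 4, 5, 6, 7]


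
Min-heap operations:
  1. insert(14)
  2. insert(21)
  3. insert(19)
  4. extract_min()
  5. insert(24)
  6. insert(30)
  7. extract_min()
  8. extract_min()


insert(14) -> [14]
insert(21) -> [14, 21]
insert(19) -> [14, 21, 19]
extract_min()->14, [19, 21]
insert(24) -> [19, 21, 24]
insert(30) -> [19, 21, 24, 30]
extract_min()->19, [21, 30, 24]
extract_min()->21, [24, 30]

Final heap: [24, 30]


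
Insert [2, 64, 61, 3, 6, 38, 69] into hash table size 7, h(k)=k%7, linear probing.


Insert 2: h=2 -> slot 2
Insert 64: h=1 -> slot 1
Insert 61: h=5 -> slot 5
Insert 3: h=3 -> slot 3
Insert 6: h=6 -> slot 6
Insert 38: h=3, 1 probes -> slot 4
Insert 69: h=6, 1 probes -> slot 0

Table: [69, 64, 2, 3, 38, 61, 6]


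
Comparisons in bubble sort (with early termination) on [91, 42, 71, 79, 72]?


Algorithm: bubble sort (with early termination)
Input: [91, 42, 71, 79, 72]
Sorted: [42, 71, 72, 79, 91]

9


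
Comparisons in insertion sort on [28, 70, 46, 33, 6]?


Algorithm: insertion sort
Input: [28, 70, 46, 33, 6]
Sorted: [6, 28, 33, 46, 70]

10


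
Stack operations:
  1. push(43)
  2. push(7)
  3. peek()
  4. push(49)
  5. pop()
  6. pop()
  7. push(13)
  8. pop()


push(43) -> [43]
push(7) -> [43, 7]
peek()->7
push(49) -> [43, 7, 49]
pop()->49, [43, 7]
pop()->7, [43]
push(13) -> [43, 13]
pop()->13, [43]

Final stack: [43]


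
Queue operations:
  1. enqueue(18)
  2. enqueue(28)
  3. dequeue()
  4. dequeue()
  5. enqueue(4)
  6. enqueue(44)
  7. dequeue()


enqueue(18) -> [18]
enqueue(28) -> [18, 28]
dequeue()->18, [28]
dequeue()->28, []
enqueue(4) -> [4]
enqueue(44) -> [4, 44]
dequeue()->4, [44]

Final queue: [44]


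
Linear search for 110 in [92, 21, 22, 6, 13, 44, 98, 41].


i=0: 92!=110
i=1: 21!=110
i=2: 22!=110
i=3: 6!=110
i=4: 13!=110
i=5: 44!=110
i=6: 98!=110
i=7: 41!=110

Not found, 8 comps


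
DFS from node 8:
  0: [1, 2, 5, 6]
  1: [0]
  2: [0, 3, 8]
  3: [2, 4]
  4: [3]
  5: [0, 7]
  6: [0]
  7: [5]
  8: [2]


Visit 8, push [2]
Visit 2, push [3, 0]
Visit 0, push [6, 5, 1]
Visit 1, push []
Visit 5, push [7]
Visit 7, push []
Visit 6, push []
Visit 3, push [4]
Visit 4, push []

DFS order: [8, 2, 0, 1, 5, 7, 6, 3, 4]


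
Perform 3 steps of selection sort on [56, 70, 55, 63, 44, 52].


Initial: [56, 70, 55, 63, 44, 52]
Step 1: min=44 at 4
  Swap: [44, 70, 55, 63, 56, 52]
Step 2: min=52 at 5
  Swap: [44, 52, 55, 63, 56, 70]
Step 3: min=55 at 2
  Swap: [44, 52, 55, 63, 56, 70]

After 3 steps: [44, 52, 55, 63, 56, 70]


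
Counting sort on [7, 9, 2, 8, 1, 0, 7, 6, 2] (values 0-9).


Input: [7, 9, 2, 8, 1, 0, 7, 6, 2]
Counts: [1, 1, 2, 0, 0, 0, 1, 2, 1, 1]

Sorted: [0, 1, 2, 2, 6, 7, 7, 8, 9]


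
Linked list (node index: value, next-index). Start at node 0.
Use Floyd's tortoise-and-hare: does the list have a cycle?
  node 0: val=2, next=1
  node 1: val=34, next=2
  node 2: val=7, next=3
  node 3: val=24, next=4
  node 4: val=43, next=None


Floyd's tortoise (slow, +1) and hare (fast, +2):
  init: slow=0, fast=0
  step 1: slow=1, fast=2
  step 2: slow=2, fast=4
  step 3: fast -> None, no cycle

Cycle: no


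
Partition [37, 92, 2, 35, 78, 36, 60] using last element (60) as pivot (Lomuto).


Pivot: 60
  37 <= 60: advance i (no swap)
  2 <= 60: swap -> [37, 2, 92, 35, 78, 36, 60]
  35 <= 60: swap -> [37, 2, 35, 92, 78, 36, 60]
  36 <= 60: swap -> [37, 2, 35, 36, 78, 92, 60]
Place pivot at 4: [37, 2, 35, 36, 60, 92, 78]

Partitioned: [37, 2, 35, 36, 60, 92, 78]


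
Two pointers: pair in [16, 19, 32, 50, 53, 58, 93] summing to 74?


lo=0(16)+hi=6(93)=109
lo=0(16)+hi=5(58)=74

Yes: 16+58=74


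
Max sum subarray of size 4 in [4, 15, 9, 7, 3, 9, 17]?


[0:4]: 35
[1:5]: 34
[2:6]: 28
[3:7]: 36

Max: 36 at [3:7]


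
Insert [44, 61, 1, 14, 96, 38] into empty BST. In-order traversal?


Insert 44: root
Insert 61: R from 44
Insert 1: L from 44
Insert 14: L from 44 -> R from 1
Insert 96: R from 44 -> R from 61
Insert 38: L from 44 -> R from 1 -> R from 14

In-order: [1, 14, 38, 44, 61, 96]


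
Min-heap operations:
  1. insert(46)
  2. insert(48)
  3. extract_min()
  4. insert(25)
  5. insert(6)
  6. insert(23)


insert(46) -> [46]
insert(48) -> [46, 48]
extract_min()->46, [48]
insert(25) -> [25, 48]
insert(6) -> [6, 48, 25]
insert(23) -> [6, 23, 25, 48]

Final heap: [6, 23, 25, 48]


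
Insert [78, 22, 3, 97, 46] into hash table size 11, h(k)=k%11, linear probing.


Insert 78: h=1 -> slot 1
Insert 22: h=0 -> slot 0
Insert 3: h=3 -> slot 3
Insert 97: h=9 -> slot 9
Insert 46: h=2 -> slot 2

Table: [22, 78, 46, 3, None, None, None, None, None, 97, None]


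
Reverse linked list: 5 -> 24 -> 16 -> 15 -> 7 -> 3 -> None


Step 1: curr=5, set curr.next=prev(None) | reversed so far: 5
Step 2: curr=24, set curr.next=prev(5) | reversed so far: 24 -> 5
Step 3: curr=16, set curr.next=prev(24) | reversed so far: 16 -> 24 -> 5
Step 4: curr=15, set curr.next=prev(16) | reversed so far: 15 -> 16 -> 24 -> 5
Step 5: curr=7, set curr.next=prev(15) | reversed so far: 7 -> 15 -> 16 -> 24 -> 5
Step 6: curr=3, set curr.next=prev(7) | reversed so far: 3 -> 7 -> 15 -> 16 -> 24 -> 5

3 -> 7 -> 15 -> 16 -> 24 -> 5 -> None


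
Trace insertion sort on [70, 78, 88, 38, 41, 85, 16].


Initial: [70, 78, 88, 38, 41, 85, 16]
Insert 78: [70, 78, 88, 38, 41, 85, 16]
Insert 88: [70, 78, 88, 38, 41, 85, 16]
Insert 38: [38, 70, 78, 88, 41, 85, 16]
Insert 41: [38, 41, 70, 78, 88, 85, 16]
Insert 85: [38, 41, 70, 78, 85, 88, 16]
Insert 16: [16, 38, 41, 70, 78, 85, 88]

Sorted: [16, 38, 41, 70, 78, 85, 88]


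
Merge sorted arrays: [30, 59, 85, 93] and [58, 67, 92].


Take 30 from A
Take 58 from B
Take 59 from A
Take 67 from B
Take 85 from A
Take 92 from B

Merged: [30, 58, 59, 67, 85, 92, 93]


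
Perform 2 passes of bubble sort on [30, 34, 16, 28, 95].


Initial: [30, 34, 16, 28, 95]
Pass 1: [30, 16, 28, 34, 95] (2 swaps)
Pass 2: [16, 28, 30, 34, 95] (2 swaps)

After 2 passes: [16, 28, 30, 34, 95]


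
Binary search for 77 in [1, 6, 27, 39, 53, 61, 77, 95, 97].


Step 1: lo=0, hi=8, mid=4, val=53
Step 2: lo=5, hi=8, mid=6, val=77

Found at index 6


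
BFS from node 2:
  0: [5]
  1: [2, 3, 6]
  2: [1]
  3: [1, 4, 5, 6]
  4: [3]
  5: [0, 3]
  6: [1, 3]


Visit 2, enqueue [1]
Visit 1, enqueue [3, 6]
Visit 3, enqueue [4, 5]
Visit 6, enqueue []
Visit 4, enqueue []
Visit 5, enqueue [0]
Visit 0, enqueue []

BFS order: [2, 1, 3, 6, 4, 5, 0]


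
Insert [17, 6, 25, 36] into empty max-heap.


Insert 17: [17]
Insert 6: [17, 6]
Insert 25: [25, 6, 17]
Insert 36: [36, 25, 17, 6]

Final heap: [36, 25, 17, 6]


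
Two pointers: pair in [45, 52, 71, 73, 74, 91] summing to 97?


lo=0(45)+hi=5(91)=136
lo=0(45)+hi=4(74)=119
lo=0(45)+hi=3(73)=118
lo=0(45)+hi=2(71)=116
lo=0(45)+hi=1(52)=97

Yes: 45+52=97


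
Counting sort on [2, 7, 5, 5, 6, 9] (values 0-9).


Input: [2, 7, 5, 5, 6, 9]
Counts: [0, 0, 1, 0, 0, 2, 1, 1, 0, 1]

Sorted: [2, 5, 5, 6, 7, 9]


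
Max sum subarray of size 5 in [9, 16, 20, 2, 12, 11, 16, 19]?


[0:5]: 59
[1:6]: 61
[2:7]: 61
[3:8]: 60

Max: 61 at [1:6]


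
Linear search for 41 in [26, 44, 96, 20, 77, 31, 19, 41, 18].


i=0: 26!=41
i=1: 44!=41
i=2: 96!=41
i=3: 20!=41
i=4: 77!=41
i=5: 31!=41
i=6: 19!=41
i=7: 41==41 found!

Found at 7, 8 comps


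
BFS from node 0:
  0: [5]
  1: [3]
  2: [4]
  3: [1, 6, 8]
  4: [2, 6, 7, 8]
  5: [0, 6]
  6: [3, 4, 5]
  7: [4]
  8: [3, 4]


Visit 0, enqueue [5]
Visit 5, enqueue [6]
Visit 6, enqueue [3, 4]
Visit 3, enqueue [1, 8]
Visit 4, enqueue [2, 7]
Visit 1, enqueue []
Visit 8, enqueue []
Visit 2, enqueue []
Visit 7, enqueue []

BFS order: [0, 5, 6, 3, 4, 1, 8, 2, 7]


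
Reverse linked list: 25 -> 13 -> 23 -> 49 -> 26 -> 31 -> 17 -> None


Step 1: curr=25, set curr.next=prev(None) | reversed so far: 25
Step 2: curr=13, set curr.next=prev(25) | reversed so far: 13 -> 25
Step 3: curr=23, set curr.next=prev(13) | reversed so far: 23 -> 13 -> 25
Step 4: curr=49, set curr.next=prev(23) | reversed so far: 49 -> 23 -> 13 -> 25
Step 5: curr=26, set curr.next=prev(49) | reversed so far: 26 -> 49 -> 23 -> 13 -> 25
Step 6: curr=31, set curr.next=prev(26) | reversed so far: 31 -> 26 -> 49 -> 23 -> 13 -> 25
Step 7: curr=17, set curr.next=prev(31) | reversed so far: 17 -> 31 -> 26 -> 49 -> 23 -> 13 -> 25

17 -> 31 -> 26 -> 49 -> 23 -> 13 -> 25 -> None


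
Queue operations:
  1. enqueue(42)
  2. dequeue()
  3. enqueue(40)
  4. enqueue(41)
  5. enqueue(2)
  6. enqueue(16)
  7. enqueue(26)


enqueue(42) -> [42]
dequeue()->42, []
enqueue(40) -> [40]
enqueue(41) -> [40, 41]
enqueue(2) -> [40, 41, 2]
enqueue(16) -> [40, 41, 2, 16]
enqueue(26) -> [40, 41, 2, 16, 26]

Final queue: [40, 41, 2, 16, 26]


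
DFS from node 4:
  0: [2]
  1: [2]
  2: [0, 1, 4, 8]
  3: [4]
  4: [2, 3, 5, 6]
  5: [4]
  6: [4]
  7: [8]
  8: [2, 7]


Visit 4, push [6, 5, 3, 2]
Visit 2, push [8, 1, 0]
Visit 0, push []
Visit 1, push []
Visit 8, push [7]
Visit 7, push []
Visit 3, push []
Visit 5, push []
Visit 6, push []

DFS order: [4, 2, 0, 1, 8, 7, 3, 5, 6]


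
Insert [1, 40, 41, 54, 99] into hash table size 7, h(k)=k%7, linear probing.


Insert 1: h=1 -> slot 1
Insert 40: h=5 -> slot 5
Insert 41: h=6 -> slot 6
Insert 54: h=5, 2 probes -> slot 0
Insert 99: h=1, 1 probes -> slot 2

Table: [54, 1, 99, None, None, 40, 41]


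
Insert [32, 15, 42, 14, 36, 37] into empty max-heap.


Insert 32: [32]
Insert 15: [32, 15]
Insert 42: [42, 15, 32]
Insert 14: [42, 15, 32, 14]
Insert 36: [42, 36, 32, 14, 15]
Insert 37: [42, 36, 37, 14, 15, 32]

Final heap: [42, 36, 37, 14, 15, 32]


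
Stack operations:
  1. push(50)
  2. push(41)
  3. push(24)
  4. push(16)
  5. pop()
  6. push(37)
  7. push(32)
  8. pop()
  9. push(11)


push(50) -> [50]
push(41) -> [50, 41]
push(24) -> [50, 41, 24]
push(16) -> [50, 41, 24, 16]
pop()->16, [50, 41, 24]
push(37) -> [50, 41, 24, 37]
push(32) -> [50, 41, 24, 37, 32]
pop()->32, [50, 41, 24, 37]
push(11) -> [50, 41, 24, 37, 11]

Final stack: [50, 41, 24, 37, 11]


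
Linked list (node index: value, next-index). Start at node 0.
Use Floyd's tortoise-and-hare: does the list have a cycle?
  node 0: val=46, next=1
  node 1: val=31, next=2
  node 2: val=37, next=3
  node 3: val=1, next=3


Floyd's tortoise (slow, +1) and hare (fast, +2):
  init: slow=0, fast=0
  step 1: slow=1, fast=2
  step 2: slow=2, fast=3
  step 3: slow=3, fast=3
  slow == fast at node 3: cycle detected

Cycle: yes


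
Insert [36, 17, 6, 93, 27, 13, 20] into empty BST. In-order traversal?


Insert 36: root
Insert 17: L from 36
Insert 6: L from 36 -> L from 17
Insert 93: R from 36
Insert 27: L from 36 -> R from 17
Insert 13: L from 36 -> L from 17 -> R from 6
Insert 20: L from 36 -> R from 17 -> L from 27

In-order: [6, 13, 17, 20, 27, 36, 93]


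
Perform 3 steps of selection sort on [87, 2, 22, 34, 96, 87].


Initial: [87, 2, 22, 34, 96, 87]
Step 1: min=2 at 1
  Swap: [2, 87, 22, 34, 96, 87]
Step 2: min=22 at 2
  Swap: [2, 22, 87, 34, 96, 87]
Step 3: min=34 at 3
  Swap: [2, 22, 34, 87, 96, 87]

After 3 steps: [2, 22, 34, 87, 96, 87]


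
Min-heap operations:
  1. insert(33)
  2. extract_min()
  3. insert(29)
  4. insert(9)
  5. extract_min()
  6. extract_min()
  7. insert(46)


insert(33) -> [33]
extract_min()->33, []
insert(29) -> [29]
insert(9) -> [9, 29]
extract_min()->9, [29]
extract_min()->29, []
insert(46) -> [46]

Final heap: [46]


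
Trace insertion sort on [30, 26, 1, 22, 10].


Initial: [30, 26, 1, 22, 10]
Insert 26: [26, 30, 1, 22, 10]
Insert 1: [1, 26, 30, 22, 10]
Insert 22: [1, 22, 26, 30, 10]
Insert 10: [1, 10, 22, 26, 30]

Sorted: [1, 10, 22, 26, 30]


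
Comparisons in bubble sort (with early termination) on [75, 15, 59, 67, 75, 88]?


Algorithm: bubble sort (with early termination)
Input: [75, 15, 59, 67, 75, 88]
Sorted: [15, 59, 67, 75, 75, 88]

9


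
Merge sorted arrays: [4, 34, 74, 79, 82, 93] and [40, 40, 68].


Take 4 from A
Take 34 from A
Take 40 from B
Take 40 from B
Take 68 from B

Merged: [4, 34, 40, 40, 68, 74, 79, 82, 93]


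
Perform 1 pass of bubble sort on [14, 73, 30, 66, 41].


Initial: [14, 73, 30, 66, 41]
Pass 1: [14, 30, 66, 41, 73] (3 swaps)

After 1 pass: [14, 30, 66, 41, 73]


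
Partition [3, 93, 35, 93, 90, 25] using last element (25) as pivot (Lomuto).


Pivot: 25
  3 <= 25: advance i (no swap)
Place pivot at 1: [3, 25, 35, 93, 90, 93]

Partitioned: [3, 25, 35, 93, 90, 93]


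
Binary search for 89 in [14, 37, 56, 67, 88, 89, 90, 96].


Step 1: lo=0, hi=7, mid=3, val=67
Step 2: lo=4, hi=7, mid=5, val=89

Found at index 5


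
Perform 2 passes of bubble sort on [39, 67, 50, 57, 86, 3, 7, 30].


Initial: [39, 67, 50, 57, 86, 3, 7, 30]
Pass 1: [39, 50, 57, 67, 3, 7, 30, 86] (5 swaps)
Pass 2: [39, 50, 57, 3, 7, 30, 67, 86] (3 swaps)

After 2 passes: [39, 50, 57, 3, 7, 30, 67, 86]


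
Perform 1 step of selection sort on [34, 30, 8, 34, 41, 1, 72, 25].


Initial: [34, 30, 8, 34, 41, 1, 72, 25]
Step 1: min=1 at 5
  Swap: [1, 30, 8, 34, 41, 34, 72, 25]

After 1 step: [1, 30, 8, 34, 41, 34, 72, 25]


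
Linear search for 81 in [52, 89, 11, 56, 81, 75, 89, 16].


i=0: 52!=81
i=1: 89!=81
i=2: 11!=81
i=3: 56!=81
i=4: 81==81 found!

Found at 4, 5 comps


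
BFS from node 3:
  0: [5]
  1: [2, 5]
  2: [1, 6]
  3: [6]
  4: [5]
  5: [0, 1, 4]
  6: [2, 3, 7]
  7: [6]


Visit 3, enqueue [6]
Visit 6, enqueue [2, 7]
Visit 2, enqueue [1]
Visit 7, enqueue []
Visit 1, enqueue [5]
Visit 5, enqueue [0, 4]
Visit 0, enqueue []
Visit 4, enqueue []

BFS order: [3, 6, 2, 7, 1, 5, 0, 4]


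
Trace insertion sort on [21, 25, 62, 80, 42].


Initial: [21, 25, 62, 80, 42]
Insert 25: [21, 25, 62, 80, 42]
Insert 62: [21, 25, 62, 80, 42]
Insert 80: [21, 25, 62, 80, 42]
Insert 42: [21, 25, 42, 62, 80]

Sorted: [21, 25, 42, 62, 80]


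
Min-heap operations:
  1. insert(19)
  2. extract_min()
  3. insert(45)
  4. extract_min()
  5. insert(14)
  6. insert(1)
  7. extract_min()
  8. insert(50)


insert(19) -> [19]
extract_min()->19, []
insert(45) -> [45]
extract_min()->45, []
insert(14) -> [14]
insert(1) -> [1, 14]
extract_min()->1, [14]
insert(50) -> [14, 50]

Final heap: [14, 50]


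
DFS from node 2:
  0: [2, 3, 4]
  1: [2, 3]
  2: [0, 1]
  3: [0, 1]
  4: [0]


Visit 2, push [1, 0]
Visit 0, push [4, 3]
Visit 3, push [1]
Visit 1, push []
Visit 4, push []

DFS order: [2, 0, 3, 1, 4]


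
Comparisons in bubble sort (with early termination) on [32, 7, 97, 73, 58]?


Algorithm: bubble sort (with early termination)
Input: [32, 7, 97, 73, 58]
Sorted: [7, 32, 58, 73, 97]

9


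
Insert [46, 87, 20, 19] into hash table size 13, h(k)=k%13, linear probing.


Insert 46: h=7 -> slot 7
Insert 87: h=9 -> slot 9
Insert 20: h=7, 1 probes -> slot 8
Insert 19: h=6 -> slot 6

Table: [None, None, None, None, None, None, 19, 46, 20, 87, None, None, None]


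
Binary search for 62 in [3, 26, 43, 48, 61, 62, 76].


Step 1: lo=0, hi=6, mid=3, val=48
Step 2: lo=4, hi=6, mid=5, val=62

Found at index 5


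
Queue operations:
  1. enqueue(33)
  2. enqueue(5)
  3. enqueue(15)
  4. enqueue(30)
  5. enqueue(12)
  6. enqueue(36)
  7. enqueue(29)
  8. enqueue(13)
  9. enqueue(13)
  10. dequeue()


enqueue(33) -> [33]
enqueue(5) -> [33, 5]
enqueue(15) -> [33, 5, 15]
enqueue(30) -> [33, 5, 15, 30]
enqueue(12) -> [33, 5, 15, 30, 12]
enqueue(36) -> [33, 5, 15, 30, 12, 36]
enqueue(29) -> [33, 5, 15, 30, 12, 36, 29]
enqueue(13) -> [33, 5, 15, 30, 12, 36, 29, 13]
enqueue(13) -> [33, 5, 15, 30, 12, 36, 29, 13, 13]
dequeue()->33, [5, 15, 30, 12, 36, 29, 13, 13]

Final queue: [5, 15, 30, 12, 36, 29, 13, 13]


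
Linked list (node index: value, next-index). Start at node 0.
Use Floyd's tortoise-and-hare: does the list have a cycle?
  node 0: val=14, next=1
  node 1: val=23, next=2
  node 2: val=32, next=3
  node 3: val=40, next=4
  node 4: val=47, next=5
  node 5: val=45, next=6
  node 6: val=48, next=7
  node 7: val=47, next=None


Floyd's tortoise (slow, +1) and hare (fast, +2):
  init: slow=0, fast=0
  step 1: slow=1, fast=2
  step 2: slow=2, fast=4
  step 3: slow=3, fast=6
  step 4: fast 6->7->None, no cycle

Cycle: no


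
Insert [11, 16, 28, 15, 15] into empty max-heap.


Insert 11: [11]
Insert 16: [16, 11]
Insert 28: [28, 11, 16]
Insert 15: [28, 15, 16, 11]
Insert 15: [28, 15, 16, 11, 15]

Final heap: [28, 15, 16, 11, 15]


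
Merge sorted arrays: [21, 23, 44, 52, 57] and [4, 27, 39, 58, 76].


Take 4 from B
Take 21 from A
Take 23 from A
Take 27 from B
Take 39 from B
Take 44 from A
Take 52 from A
Take 57 from A

Merged: [4, 21, 23, 27, 39, 44, 52, 57, 58, 76]


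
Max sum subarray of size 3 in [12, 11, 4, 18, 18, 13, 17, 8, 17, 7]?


[0:3]: 27
[1:4]: 33
[2:5]: 40
[3:6]: 49
[4:7]: 48
[5:8]: 38
[6:9]: 42
[7:10]: 32

Max: 49 at [3:6]


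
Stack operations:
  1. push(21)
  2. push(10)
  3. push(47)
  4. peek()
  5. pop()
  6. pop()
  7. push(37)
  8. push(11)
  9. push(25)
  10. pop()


push(21) -> [21]
push(10) -> [21, 10]
push(47) -> [21, 10, 47]
peek()->47
pop()->47, [21, 10]
pop()->10, [21]
push(37) -> [21, 37]
push(11) -> [21, 37, 11]
push(25) -> [21, 37, 11, 25]
pop()->25, [21, 37, 11]

Final stack: [21, 37, 11]


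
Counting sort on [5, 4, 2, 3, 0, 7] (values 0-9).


Input: [5, 4, 2, 3, 0, 7]
Counts: [1, 0, 1, 1, 1, 1, 0, 1, 0, 0]

Sorted: [0, 2, 3, 4, 5, 7]


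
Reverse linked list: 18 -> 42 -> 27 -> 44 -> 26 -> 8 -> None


Step 1: curr=18, set curr.next=prev(None) | reversed so far: 18
Step 2: curr=42, set curr.next=prev(18) | reversed so far: 42 -> 18
Step 3: curr=27, set curr.next=prev(42) | reversed so far: 27 -> 42 -> 18
Step 4: curr=44, set curr.next=prev(27) | reversed so far: 44 -> 27 -> 42 -> 18
Step 5: curr=26, set curr.next=prev(44) | reversed so far: 26 -> 44 -> 27 -> 42 -> 18
Step 6: curr=8, set curr.next=prev(26) | reversed so far: 8 -> 26 -> 44 -> 27 -> 42 -> 18

8 -> 26 -> 44 -> 27 -> 42 -> 18 -> None


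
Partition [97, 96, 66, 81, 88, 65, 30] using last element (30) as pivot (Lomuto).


Pivot: 30
Place pivot at 0: [30, 96, 66, 81, 88, 65, 97]

Partitioned: [30, 96, 66, 81, 88, 65, 97]


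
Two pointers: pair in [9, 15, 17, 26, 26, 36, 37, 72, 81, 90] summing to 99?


lo=0(9)+hi=9(90)=99

Yes: 9+90=99


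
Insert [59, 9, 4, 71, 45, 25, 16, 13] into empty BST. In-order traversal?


Insert 59: root
Insert 9: L from 59
Insert 4: L from 59 -> L from 9
Insert 71: R from 59
Insert 45: L from 59 -> R from 9
Insert 25: L from 59 -> R from 9 -> L from 45
Insert 16: L from 59 -> R from 9 -> L from 45 -> L from 25
Insert 13: L from 59 -> R from 9 -> L from 45 -> L from 25 -> L from 16

In-order: [4, 9, 13, 16, 25, 45, 59, 71]


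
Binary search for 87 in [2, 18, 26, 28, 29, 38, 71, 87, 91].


Step 1: lo=0, hi=8, mid=4, val=29
Step 2: lo=5, hi=8, mid=6, val=71
Step 3: lo=7, hi=8, mid=7, val=87

Found at index 7


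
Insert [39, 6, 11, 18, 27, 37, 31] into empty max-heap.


Insert 39: [39]
Insert 6: [39, 6]
Insert 11: [39, 6, 11]
Insert 18: [39, 18, 11, 6]
Insert 27: [39, 27, 11, 6, 18]
Insert 37: [39, 27, 37, 6, 18, 11]
Insert 31: [39, 27, 37, 6, 18, 11, 31]

Final heap: [39, 27, 37, 6, 18, 11, 31]


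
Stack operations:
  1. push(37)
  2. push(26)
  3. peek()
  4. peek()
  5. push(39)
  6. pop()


push(37) -> [37]
push(26) -> [37, 26]
peek()->26
peek()->26
push(39) -> [37, 26, 39]
pop()->39, [37, 26]

Final stack: [37, 26]


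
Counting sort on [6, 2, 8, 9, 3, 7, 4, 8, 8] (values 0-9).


Input: [6, 2, 8, 9, 3, 7, 4, 8, 8]
Counts: [0, 0, 1, 1, 1, 0, 1, 1, 3, 1]

Sorted: [2, 3, 4, 6, 7, 8, 8, 8, 9]


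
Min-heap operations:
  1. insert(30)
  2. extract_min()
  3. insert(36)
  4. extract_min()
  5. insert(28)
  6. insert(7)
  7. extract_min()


insert(30) -> [30]
extract_min()->30, []
insert(36) -> [36]
extract_min()->36, []
insert(28) -> [28]
insert(7) -> [7, 28]
extract_min()->7, [28]

Final heap: [28]


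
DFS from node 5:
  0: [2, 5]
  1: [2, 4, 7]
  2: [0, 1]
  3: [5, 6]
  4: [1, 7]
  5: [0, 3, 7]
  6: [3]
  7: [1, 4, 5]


Visit 5, push [7, 3, 0]
Visit 0, push [2]
Visit 2, push [1]
Visit 1, push [7, 4]
Visit 4, push [7]
Visit 7, push []
Visit 3, push [6]
Visit 6, push []

DFS order: [5, 0, 2, 1, 4, 7, 3, 6]


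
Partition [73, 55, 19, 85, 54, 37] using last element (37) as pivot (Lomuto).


Pivot: 37
  19 <= 37: swap -> [19, 55, 73, 85, 54, 37]
Place pivot at 1: [19, 37, 73, 85, 54, 55]

Partitioned: [19, 37, 73, 85, 54, 55]


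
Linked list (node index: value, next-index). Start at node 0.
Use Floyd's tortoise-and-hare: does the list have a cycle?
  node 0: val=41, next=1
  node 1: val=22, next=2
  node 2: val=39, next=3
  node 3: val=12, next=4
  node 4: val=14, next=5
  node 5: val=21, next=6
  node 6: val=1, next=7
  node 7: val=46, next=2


Floyd's tortoise (slow, +1) and hare (fast, +2):
  init: slow=0, fast=0
  step 1: slow=1, fast=2
  step 2: slow=2, fast=4
  step 3: slow=3, fast=6
  step 4: slow=4, fast=2
  step 5: slow=5, fast=4
  step 6: slow=6, fast=6
  slow == fast at node 6: cycle detected

Cycle: yes


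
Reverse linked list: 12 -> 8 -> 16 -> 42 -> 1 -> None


Step 1: curr=12, set curr.next=prev(None) | reversed so far: 12
Step 2: curr=8, set curr.next=prev(12) | reversed so far: 8 -> 12
Step 3: curr=16, set curr.next=prev(8) | reversed so far: 16 -> 8 -> 12
Step 4: curr=42, set curr.next=prev(16) | reversed so far: 42 -> 16 -> 8 -> 12
Step 5: curr=1, set curr.next=prev(42) | reversed so far: 1 -> 42 -> 16 -> 8 -> 12

1 -> 42 -> 16 -> 8 -> 12 -> None


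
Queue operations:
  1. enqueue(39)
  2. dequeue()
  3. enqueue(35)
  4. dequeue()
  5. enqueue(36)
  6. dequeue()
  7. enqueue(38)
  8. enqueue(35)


enqueue(39) -> [39]
dequeue()->39, []
enqueue(35) -> [35]
dequeue()->35, []
enqueue(36) -> [36]
dequeue()->36, []
enqueue(38) -> [38]
enqueue(35) -> [38, 35]

Final queue: [38, 35]


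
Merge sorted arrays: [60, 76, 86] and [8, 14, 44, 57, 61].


Take 8 from B
Take 14 from B
Take 44 from B
Take 57 from B
Take 60 from A
Take 61 from B

Merged: [8, 14, 44, 57, 60, 61, 76, 86]


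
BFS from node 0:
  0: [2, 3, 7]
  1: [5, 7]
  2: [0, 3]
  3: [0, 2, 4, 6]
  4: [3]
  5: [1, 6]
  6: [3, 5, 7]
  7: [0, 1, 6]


Visit 0, enqueue [2, 3, 7]
Visit 2, enqueue []
Visit 3, enqueue [4, 6]
Visit 7, enqueue [1]
Visit 4, enqueue []
Visit 6, enqueue [5]
Visit 1, enqueue []
Visit 5, enqueue []

BFS order: [0, 2, 3, 7, 4, 6, 1, 5]


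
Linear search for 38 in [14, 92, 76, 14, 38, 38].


i=0: 14!=38
i=1: 92!=38
i=2: 76!=38
i=3: 14!=38
i=4: 38==38 found!

Found at 4, 5 comps


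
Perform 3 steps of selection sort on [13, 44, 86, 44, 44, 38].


Initial: [13, 44, 86, 44, 44, 38]
Step 1: min=13 at 0
  Swap: [13, 44, 86, 44, 44, 38]
Step 2: min=38 at 5
  Swap: [13, 38, 86, 44, 44, 44]
Step 3: min=44 at 3
  Swap: [13, 38, 44, 86, 44, 44]

After 3 steps: [13, 38, 44, 86, 44, 44]


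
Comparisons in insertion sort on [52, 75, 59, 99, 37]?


Algorithm: insertion sort
Input: [52, 75, 59, 99, 37]
Sorted: [37, 52, 59, 75, 99]

8


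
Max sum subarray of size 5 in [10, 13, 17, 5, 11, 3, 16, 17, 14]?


[0:5]: 56
[1:6]: 49
[2:7]: 52
[3:8]: 52
[4:9]: 61

Max: 61 at [4:9]


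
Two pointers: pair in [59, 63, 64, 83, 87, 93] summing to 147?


lo=0(59)+hi=5(93)=152
lo=0(59)+hi=4(87)=146
lo=1(63)+hi=4(87)=150
lo=1(63)+hi=3(83)=146
lo=2(64)+hi=3(83)=147

Yes: 64+83=147


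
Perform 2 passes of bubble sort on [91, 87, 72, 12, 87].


Initial: [91, 87, 72, 12, 87]
Pass 1: [87, 72, 12, 87, 91] (4 swaps)
Pass 2: [72, 12, 87, 87, 91] (2 swaps)

After 2 passes: [72, 12, 87, 87, 91]


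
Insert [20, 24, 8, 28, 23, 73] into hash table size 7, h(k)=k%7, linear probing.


Insert 20: h=6 -> slot 6
Insert 24: h=3 -> slot 3
Insert 8: h=1 -> slot 1
Insert 28: h=0 -> slot 0
Insert 23: h=2 -> slot 2
Insert 73: h=3, 1 probes -> slot 4

Table: [28, 8, 23, 24, 73, None, 20]


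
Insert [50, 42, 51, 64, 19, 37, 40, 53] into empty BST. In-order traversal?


Insert 50: root
Insert 42: L from 50
Insert 51: R from 50
Insert 64: R from 50 -> R from 51
Insert 19: L from 50 -> L from 42
Insert 37: L from 50 -> L from 42 -> R from 19
Insert 40: L from 50 -> L from 42 -> R from 19 -> R from 37
Insert 53: R from 50 -> R from 51 -> L from 64

In-order: [19, 37, 40, 42, 50, 51, 53, 64]


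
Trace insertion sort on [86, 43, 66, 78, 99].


Initial: [86, 43, 66, 78, 99]
Insert 43: [43, 86, 66, 78, 99]
Insert 66: [43, 66, 86, 78, 99]
Insert 78: [43, 66, 78, 86, 99]
Insert 99: [43, 66, 78, 86, 99]

Sorted: [43, 66, 78, 86, 99]


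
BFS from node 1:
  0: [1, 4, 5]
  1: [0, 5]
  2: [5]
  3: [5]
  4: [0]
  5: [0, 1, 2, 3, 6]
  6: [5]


Visit 1, enqueue [0, 5]
Visit 0, enqueue [4]
Visit 5, enqueue [2, 3, 6]
Visit 4, enqueue []
Visit 2, enqueue []
Visit 3, enqueue []
Visit 6, enqueue []

BFS order: [1, 0, 5, 4, 2, 3, 6]


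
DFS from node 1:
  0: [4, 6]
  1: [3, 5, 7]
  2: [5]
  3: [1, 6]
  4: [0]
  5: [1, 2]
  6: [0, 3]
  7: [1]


Visit 1, push [7, 5, 3]
Visit 3, push [6]
Visit 6, push [0]
Visit 0, push [4]
Visit 4, push []
Visit 5, push [2]
Visit 2, push []
Visit 7, push []

DFS order: [1, 3, 6, 0, 4, 5, 2, 7]


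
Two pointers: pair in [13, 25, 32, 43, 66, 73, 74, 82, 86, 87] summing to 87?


lo=0(13)+hi=9(87)=100
lo=0(13)+hi=8(86)=99
lo=0(13)+hi=7(82)=95
lo=0(13)+hi=6(74)=87

Yes: 13+74=87


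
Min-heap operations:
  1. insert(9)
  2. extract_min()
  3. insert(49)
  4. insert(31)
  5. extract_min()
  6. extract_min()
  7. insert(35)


insert(9) -> [9]
extract_min()->9, []
insert(49) -> [49]
insert(31) -> [31, 49]
extract_min()->31, [49]
extract_min()->49, []
insert(35) -> [35]

Final heap: [35]


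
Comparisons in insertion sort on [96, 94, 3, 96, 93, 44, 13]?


Algorithm: insertion sort
Input: [96, 94, 3, 96, 93, 44, 13]
Sorted: [3, 13, 44, 93, 94, 96, 96]

19


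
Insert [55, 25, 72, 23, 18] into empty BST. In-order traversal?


Insert 55: root
Insert 25: L from 55
Insert 72: R from 55
Insert 23: L from 55 -> L from 25
Insert 18: L from 55 -> L from 25 -> L from 23

In-order: [18, 23, 25, 55, 72]


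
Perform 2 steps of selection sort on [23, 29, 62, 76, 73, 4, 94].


Initial: [23, 29, 62, 76, 73, 4, 94]
Step 1: min=4 at 5
  Swap: [4, 29, 62, 76, 73, 23, 94]
Step 2: min=23 at 5
  Swap: [4, 23, 62, 76, 73, 29, 94]

After 2 steps: [4, 23, 62, 76, 73, 29, 94]


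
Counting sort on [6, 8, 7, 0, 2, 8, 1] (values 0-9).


Input: [6, 8, 7, 0, 2, 8, 1]
Counts: [1, 1, 1, 0, 0, 0, 1, 1, 2, 0]

Sorted: [0, 1, 2, 6, 7, 8, 8]


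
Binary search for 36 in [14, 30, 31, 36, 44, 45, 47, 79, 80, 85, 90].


Step 1: lo=0, hi=10, mid=5, val=45
Step 2: lo=0, hi=4, mid=2, val=31
Step 3: lo=3, hi=4, mid=3, val=36

Found at index 3


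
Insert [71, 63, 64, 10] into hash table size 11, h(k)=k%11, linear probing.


Insert 71: h=5 -> slot 5
Insert 63: h=8 -> slot 8
Insert 64: h=9 -> slot 9
Insert 10: h=10 -> slot 10

Table: [None, None, None, None, None, 71, None, None, 63, 64, 10]


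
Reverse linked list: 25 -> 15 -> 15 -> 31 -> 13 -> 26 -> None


Step 1: curr=25, set curr.next=prev(None) | reversed so far: 25
Step 2: curr=15, set curr.next=prev(25) | reversed so far: 15 -> 25
Step 3: curr=15, set curr.next=prev(15) | reversed so far: 15 -> 15 -> 25
Step 4: curr=31, set curr.next=prev(15) | reversed so far: 31 -> 15 -> 15 -> 25
Step 5: curr=13, set curr.next=prev(31) | reversed so far: 13 -> 31 -> 15 -> 15 -> 25
Step 6: curr=26, set curr.next=prev(13) | reversed so far: 26 -> 13 -> 31 -> 15 -> 15 -> 25

26 -> 13 -> 31 -> 15 -> 15 -> 25 -> None
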